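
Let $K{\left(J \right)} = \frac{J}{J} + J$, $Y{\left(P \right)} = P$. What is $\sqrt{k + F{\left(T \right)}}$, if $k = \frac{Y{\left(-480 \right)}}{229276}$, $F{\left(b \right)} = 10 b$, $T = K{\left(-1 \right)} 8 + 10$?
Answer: $\frac{2 \sqrt{44421295}}{1333} \approx 9.9999$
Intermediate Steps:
$K{\left(J \right)} = 1 + J$
$T = 10$ ($T = \left(1 - 1\right) 8 + 10 = 0 \cdot 8 + 10 = 0 + 10 = 10$)
$k = - \frac{120}{57319}$ ($k = - \frac{480}{229276} = \left(-480\right) \frac{1}{229276} = - \frac{120}{57319} \approx -0.0020935$)
$\sqrt{k + F{\left(T \right)}} = \sqrt{- \frac{120}{57319} + 10 \cdot 10} = \sqrt{- \frac{120}{57319} + 100} = \sqrt{\frac{5731780}{57319}} = \frac{2 \sqrt{44421295}}{1333}$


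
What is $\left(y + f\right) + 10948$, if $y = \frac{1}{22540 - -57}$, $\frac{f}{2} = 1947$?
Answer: $\frac{335384675}{22597} \approx 14842.0$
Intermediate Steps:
$f = 3894$ ($f = 2 \cdot 1947 = 3894$)
$y = \frac{1}{22597}$ ($y = \frac{1}{22540 + \left(-8289 + 8346\right)} = \frac{1}{22540 + 57} = \frac{1}{22597} \approx 4.4254 \cdot 10^{-5}$)
$\left(y + f\right) + 10948 = \left(\frac{1}{22597} + 3894\right) + 10948 = \frac{87992719}{22597} + 10948 = \frac{335384675}{22597}$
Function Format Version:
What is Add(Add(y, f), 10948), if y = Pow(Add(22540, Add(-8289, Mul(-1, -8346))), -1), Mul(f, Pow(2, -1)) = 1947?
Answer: Rational(335384675, 22597) ≈ 14842.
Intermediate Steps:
f = 3894 (f = Mul(2, 1947) = 3894)
y = Rational(1, 22597) (y = Pow(Add(22540, Add(-8289, 8346)), -1) = Pow(Add(22540, 57), -1) = Pow(22597, -1) = Rational(1, 22597) ≈ 4.4254e-5)
Add(Add(y, f), 10948) = Add(Add(Rational(1, 22597), 3894), 10948) = Add(Rational(87992719, 22597), 10948) = Rational(335384675, 22597)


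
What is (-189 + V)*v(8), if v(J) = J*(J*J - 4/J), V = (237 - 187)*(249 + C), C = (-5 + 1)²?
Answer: 6634988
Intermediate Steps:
C = 16 (C = (-4)² = 16)
V = 13250 (V = (237 - 187)*(249 + 16) = 50*265 = 13250)
v(J) = J*(J² - 4/J)
(-189 + V)*v(8) = (-189 + 13250)*(-4 + 8³) = 13061*(-4 + 512) = 13061*508 = 6634988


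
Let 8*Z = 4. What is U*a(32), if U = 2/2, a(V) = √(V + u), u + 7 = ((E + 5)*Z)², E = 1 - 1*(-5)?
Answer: √221/2 ≈ 7.4330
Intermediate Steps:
Z = ½ (Z = (⅛)*4 = ½ ≈ 0.50000)
E = 6 (E = 1 + 5 = 6)
u = 93/4 (u = -7 + ((6 + 5)*(½))² = -7 + (11*(½))² = -7 + (11/2)² = -7 + 121/4 = 93/4 ≈ 23.250)
a(V) = √(93/4 + V) (a(V) = √(V + 93/4) = √(93/4 + V))
U = 1 (U = 2*(½) = 1)
U*a(32) = 1*(√(93 + 4*32)/2) = 1*(√(93 + 128)/2) = 1*(√221/2) = √221/2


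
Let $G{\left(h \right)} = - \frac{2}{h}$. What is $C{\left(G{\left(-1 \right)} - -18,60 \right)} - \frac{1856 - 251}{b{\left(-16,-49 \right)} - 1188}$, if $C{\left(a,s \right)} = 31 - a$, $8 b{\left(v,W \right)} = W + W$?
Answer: $\frac{59231}{4801} \approx 12.337$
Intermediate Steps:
$b{\left(v,W \right)} = \frac{W}{4}$ ($b{\left(v,W \right)} = \frac{W + W}{8} = \frac{2 W}{8} = \frac{W}{4}$)
$C{\left(G{\left(-1 \right)} - -18,60 \right)} - \frac{1856 - 251}{b{\left(-16,-49 \right)} - 1188} = \left(31 - \left(- \frac{2}{-1} - -18\right)\right) - \frac{1856 - 251}{\frac{1}{4} \left(-49\right) - 1188} = \left(31 - \left(\left(-2\right) \left(-1\right) + 18\right)\right) - \frac{1605}{- \frac{49}{4} - 1188} = \left(31 - \left(2 + 18\right)\right) - \frac{1605}{- \frac{4801}{4}} = \left(31 - 20\right) - 1605 \left(- \frac{4}{4801}\right) = \left(31 - 20\right) - - \frac{6420}{4801} = 11 + \frac{6420}{4801} = \frac{59231}{4801}$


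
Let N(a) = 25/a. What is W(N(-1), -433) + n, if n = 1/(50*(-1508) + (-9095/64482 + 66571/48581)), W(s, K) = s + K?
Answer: -108176943242536076/236194192379773 ≈ -458.00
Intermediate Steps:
W(s, K) = K + s
n = -3132600042/236194192379773 (n = 1/(-75400 + (-9095*1/64482 + 66571*(1/48581))) = 1/(-75400 + (-9095/64482 + 66571/48581)) = 1/(-75400 + 3850787027/3132600042) = 1/(-236194192379773/3132600042) = -3132600042/236194192379773 ≈ -1.3263e-5)
W(N(-1), -433) + n = (-433 + 25/(-1)) - 3132600042/236194192379773 = (-433 + 25*(-1)) - 3132600042/236194192379773 = (-433 - 25) - 3132600042/236194192379773 = -458 - 3132600042/236194192379773 = -108176943242536076/236194192379773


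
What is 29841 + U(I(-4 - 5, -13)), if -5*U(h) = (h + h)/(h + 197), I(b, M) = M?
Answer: 13726873/460 ≈ 29841.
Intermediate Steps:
U(h) = -2*h/(5*(197 + h)) (U(h) = -(h + h)/(5*(h + 197)) = -2*h/(5*(197 + h)))
29841 + U(I(-4 - 5, -13)) = 29841 - 2*(-13)/(985 + 5*(-13)) = 29841 - 2*(-13)/(985 - 65) = 29841 - 2*(-13)/920 = 29841 - 2*(-13)*1/920 = 29841 + 13/460 = 13726873/460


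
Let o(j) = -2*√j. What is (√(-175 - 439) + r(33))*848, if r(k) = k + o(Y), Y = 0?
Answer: 27984 + 848*I*√614 ≈ 27984.0 + 21013.0*I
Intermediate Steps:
r(k) = k (r(k) = k - 2*√0 = k - 2*0 = k + 0 = k)
(√(-175 - 439) + r(33))*848 = (√(-175 - 439) + 33)*848 = (√(-614) + 33)*848 = (I*√614 + 33)*848 = (33 + I*√614)*848 = 27984 + 848*I*√614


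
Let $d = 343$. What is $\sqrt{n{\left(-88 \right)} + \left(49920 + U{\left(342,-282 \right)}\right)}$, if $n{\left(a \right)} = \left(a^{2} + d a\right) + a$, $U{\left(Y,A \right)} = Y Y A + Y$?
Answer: $i \sqrt{32956114} \approx 5740.7 i$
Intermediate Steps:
$U{\left(Y,A \right)} = Y + A Y^{2}$ ($U{\left(Y,A \right)} = Y^{2} A + Y = A Y^{2} + Y = Y + A Y^{2}$)
$n{\left(a \right)} = a^{2} + 344 a$ ($n{\left(a \right)} = \left(a^{2} + 343 a\right) + a = a^{2} + 344 a$)
$\sqrt{n{\left(-88 \right)} + \left(49920 + U{\left(342,-282 \right)}\right)} = \sqrt{- 88 \left(344 - 88\right) + \left(49920 + 342 \left(1 - 96444\right)\right)} = \sqrt{\left(-88\right) 256 + \left(49920 + 342 \left(1 - 96444\right)\right)} = \sqrt{-22528 + \left(49920 + 342 \left(-96443\right)\right)} = \sqrt{-22528 + \left(49920 - 32983506\right)} = \sqrt{-22528 - 32933586} = \sqrt{-32956114} = i \sqrt{32956114}$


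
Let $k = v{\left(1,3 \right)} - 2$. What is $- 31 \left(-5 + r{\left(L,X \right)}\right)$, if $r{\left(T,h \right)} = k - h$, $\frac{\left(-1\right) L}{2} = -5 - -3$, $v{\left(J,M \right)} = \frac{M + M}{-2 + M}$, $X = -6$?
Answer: $-155$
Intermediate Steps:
$v{\left(J,M \right)} = \frac{2 M}{-2 + M}$
$L = 4$ ($L = - 2 \left(-5 - -3\right) = - 2 \left(-5 + 3\right) = \left(-2\right) \left(-2\right) = 4$)
$k = 4$ ($k = 2 \cdot 3 \frac{1}{-2 + 3} - 2 = 2 \cdot 3 \cdot 1^{-1} - 2 = 2 \cdot 3 \cdot 1 - 2 = 6 - 2 = 4$)
$r{\left(T,h \right)} = 4 - h$
$- 31 \left(-5 + r{\left(L,X \right)}\right) = - 31 \left(-5 + \left(4 - -6\right)\right) = - 31 \left(-5 + \left(4 + 6\right)\right) = - 31 \left(-5 + 10\right) = \left(-31\right) 5 = -155$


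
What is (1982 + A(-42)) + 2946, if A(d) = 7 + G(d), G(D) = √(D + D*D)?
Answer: 4935 + √1722 ≈ 4976.5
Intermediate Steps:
G(D) = √(D + D²)
A(d) = 7 + √(d*(1 + d))
(1982 + A(-42)) + 2946 = (1982 + (7 + √(-42*(1 - 42)))) + 2946 = (1982 + (7 + √(-42*(-41)))) + 2946 = (1982 + (7 + √1722)) + 2946 = (1989 + √1722) + 2946 = 4935 + √1722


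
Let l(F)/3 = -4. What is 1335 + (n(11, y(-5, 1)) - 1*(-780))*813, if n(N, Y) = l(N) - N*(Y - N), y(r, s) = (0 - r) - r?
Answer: 634662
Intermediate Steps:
l(F) = -12 (l(F) = 3*(-4) = -12)
y(r, s) = -2*r (y(r, s) = -r - r = -2*r)
n(N, Y) = -12 - N*(Y - N)
1335 + (n(11, y(-5, 1)) - 1*(-780))*813 = 1335 + ((-12 + 11² - 1*11*(-2*(-5))) - 1*(-780))*813 = 1335 + ((-12 + 121 - 1*11*10) + 780)*813 = 1335 + ((-12 + 121 - 110) + 780)*813 = 1335 + (-1 + 780)*813 = 1335 + 779*813 = 1335 + 633327 = 634662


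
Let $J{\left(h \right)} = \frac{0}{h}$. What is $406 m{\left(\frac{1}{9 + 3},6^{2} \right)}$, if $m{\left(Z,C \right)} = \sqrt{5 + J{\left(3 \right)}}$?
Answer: $406 \sqrt{5} \approx 907.84$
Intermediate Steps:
$J{\left(h \right)} = 0$
$m{\left(Z,C \right)} = \sqrt{5}$ ($m{\left(Z,C \right)} = \sqrt{5 + 0} = \sqrt{5}$)
$406 m{\left(\frac{1}{9 + 3},6^{2} \right)} = 406 \sqrt{5}$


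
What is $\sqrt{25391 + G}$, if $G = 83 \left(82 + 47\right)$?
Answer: $\sqrt{36098} \approx 189.99$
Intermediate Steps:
$G = 10707$ ($G = 83 \cdot 129 = 10707$)
$\sqrt{25391 + G} = \sqrt{25391 + 10707} = \sqrt{36098}$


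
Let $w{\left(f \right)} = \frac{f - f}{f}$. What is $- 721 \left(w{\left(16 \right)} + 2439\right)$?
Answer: $-1758519$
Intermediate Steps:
$w{\left(f \right)} = 0$ ($w{\left(f \right)} = \frac{0}{f} = 0$)
$- 721 \left(w{\left(16 \right)} + 2439\right) = - 721 \left(0 + 2439\right) = \left(-721\right) 2439 = -1758519$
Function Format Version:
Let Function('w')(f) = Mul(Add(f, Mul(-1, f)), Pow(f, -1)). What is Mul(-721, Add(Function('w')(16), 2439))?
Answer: -1758519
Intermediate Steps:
Function('w')(f) = 0 (Function('w')(f) = Mul(0, Pow(f, -1)) = 0)
Mul(-721, Add(Function('w')(16), 2439)) = Mul(-721, Add(0, 2439)) = Mul(-721, 2439) = -1758519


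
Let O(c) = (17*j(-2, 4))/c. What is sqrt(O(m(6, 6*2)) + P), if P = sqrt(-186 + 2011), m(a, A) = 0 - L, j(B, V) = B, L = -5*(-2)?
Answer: sqrt(85 + 125*sqrt(73))/5 ≈ 6.7912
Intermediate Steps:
L = 10
m(a, A) = -10 (m(a, A) = 0 - 1*10 = 0 - 10 = -10)
O(c) = -34/c (O(c) = (17*(-2))/c = -34/c)
P = 5*sqrt(73) (P = sqrt(1825) = 5*sqrt(73) ≈ 42.720)
sqrt(O(m(6, 6*2)) + P) = sqrt(-34/(-10) + 5*sqrt(73)) = sqrt(-34*(-1/10) + 5*sqrt(73)) = sqrt(17/5 + 5*sqrt(73))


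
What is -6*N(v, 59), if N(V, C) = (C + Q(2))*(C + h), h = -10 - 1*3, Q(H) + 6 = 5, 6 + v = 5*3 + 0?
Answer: -16008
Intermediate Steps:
v = 9 (v = -6 + (5*3 + 0) = -6 + (15 + 0) = -6 + 15 = 9)
Q(H) = -1 (Q(H) = -6 + 5 = -1)
h = -13 (h = -10 - 3 = -13)
N(V, C) = (-1 + C)*(-13 + C) (N(V, C) = (C - 1)*(C - 13) = (-1 + C)*(-13 + C))
-6*N(v, 59) = -6*(13 + 59² - 14*59) = -6*(13 + 3481 - 826) = -6*2668 = -16008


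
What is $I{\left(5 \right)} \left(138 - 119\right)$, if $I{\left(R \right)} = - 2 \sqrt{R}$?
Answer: $- 38 \sqrt{5} \approx -84.971$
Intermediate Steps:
$I{\left(5 \right)} \left(138 - 119\right) = - 2 \sqrt{5} \left(138 - 119\right) = - 2 \sqrt{5} \cdot 19 = - 38 \sqrt{5}$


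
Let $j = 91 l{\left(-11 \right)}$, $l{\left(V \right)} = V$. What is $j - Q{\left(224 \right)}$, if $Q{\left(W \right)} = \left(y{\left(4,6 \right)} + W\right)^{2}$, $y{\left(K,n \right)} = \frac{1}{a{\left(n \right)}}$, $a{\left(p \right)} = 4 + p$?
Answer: $- \frac{5122181}{100} \approx -51222.0$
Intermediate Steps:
$y{\left(K,n \right)} = \frac{1}{4 + n}$
$Q{\left(W \right)} = \left(\frac{1}{10} + W\right)^{2}$ ($Q{\left(W \right)} = \left(\frac{1}{4 + 6} + W\right)^{2} = \left(\frac{1}{10} + W\right)^{2}$)
$j = -1001$ ($j = 91 \left(-11\right) = -1001$)
$j - Q{\left(224 \right)} = -1001 - \frac{\left(1 + 10 \cdot 224\right)^{2}}{100} = -1001 - \frac{\left(1 + 2240\right)^{2}}{100} = -1001 - \frac{2241^{2}}{100} = -1001 - \frac{1}{100} \cdot 5022081 = -1001 - \frac{5022081}{100} = - \frac{5122181}{100}$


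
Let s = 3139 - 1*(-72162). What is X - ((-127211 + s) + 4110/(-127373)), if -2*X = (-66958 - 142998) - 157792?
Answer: 30032519542/127373 ≈ 2.3578e+5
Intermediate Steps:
s = 75301 (s = 3139 + 72162 = 75301)
X = 183874 (X = -((-66958 - 142998) - 157792)/2 = -(-209956 - 157792)/2 = -1/2*(-367748) = 183874)
X - ((-127211 + s) + 4110/(-127373)) = 183874 - ((-127211 + 75301) + 4110/(-127373)) = 183874 - (-51910 + 4110*(-1/127373)) = 183874 - (-51910 - 4110/127373) = 183874 - 1*(-6611936540/127373) = 183874 + 6611936540/127373 = 30032519542/127373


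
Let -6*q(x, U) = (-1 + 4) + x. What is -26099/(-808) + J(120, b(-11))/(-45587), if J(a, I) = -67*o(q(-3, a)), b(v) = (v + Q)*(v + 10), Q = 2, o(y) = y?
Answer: 26099/808 ≈ 32.301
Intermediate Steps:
q(x, U) = -1/2 - x/6 (q(x, U) = -((-1 + 4) + x)/6 = -(3 + x)/6 = -1/2 - x/6)
b(v) = (2 + v)*(10 + v) (b(v) = (v + 2)*(v + 10) = (2 + v)*(10 + v))
J(a, I) = 0 (J(a, I) = -67*(-1/2 - 1/6*(-3)) = -67*(-1/2 + 1/2) = -67*0 = 0)
-26099/(-808) + J(120, b(-11))/(-45587) = -26099/(-808) + 0/(-45587) = -26099*(-1/808) + 0*(-1/45587) = 26099/808 + 0 = 26099/808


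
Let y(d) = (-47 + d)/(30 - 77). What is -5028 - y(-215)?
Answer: -236578/47 ≈ -5033.6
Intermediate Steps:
y(d) = 1 - d/47 (y(d) = (-47 + d)/(-47) = (-47 + d)*(-1/47) = 1 - d/47)
-5028 - y(-215) = -5028 - (1 - 1/47*(-215)) = -5028 - (1 + 215/47) = -5028 - 1*262/47 = -5028 - 262/47 = -236578/47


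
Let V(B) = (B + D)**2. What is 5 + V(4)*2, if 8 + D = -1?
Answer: 55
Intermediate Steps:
D = -9 (D = -8 - 1 = -9)
V(B) = (-9 + B)**2 (V(B) = (B - 9)**2 = (-9 + B)**2)
5 + V(4)*2 = 5 + (-9 + 4)**2*2 = 5 + (-5)**2*2 = 5 + 25*2 = 5 + 50 = 55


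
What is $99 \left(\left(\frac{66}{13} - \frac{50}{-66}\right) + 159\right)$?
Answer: $\frac{212142}{13} \approx 16319.0$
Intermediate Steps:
$99 \left(\left(\frac{66}{13} - \frac{50}{-66}\right) + 159\right) = 99 \left(\left(66 \cdot \frac{1}{13} - - \frac{25}{33}\right) + 159\right) = 99 \left(\left(\frac{66}{13} + \frac{25}{33}\right) + 159\right) = 99 \left(\frac{2503}{429} + 159\right) = 99 \cdot \frac{70714}{429} = \frac{212142}{13}$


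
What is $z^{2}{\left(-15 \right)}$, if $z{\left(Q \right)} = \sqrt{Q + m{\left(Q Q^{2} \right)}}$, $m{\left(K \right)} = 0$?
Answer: $-15$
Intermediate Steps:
$z{\left(Q \right)} = \sqrt{Q}$ ($z{\left(Q \right)} = \sqrt{Q + 0} = \sqrt{Q}$)
$z^{2}{\left(-15 \right)} = \left(\sqrt{-15}\right)^{2} = \left(i \sqrt{15}\right)^{2} = -15$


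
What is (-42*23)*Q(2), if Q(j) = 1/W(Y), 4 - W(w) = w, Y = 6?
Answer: 483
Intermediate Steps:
W(w) = 4 - w
Q(j) = -1/2 (Q(j) = 1/(4 - 1*6) = 1/(4 - 6) = 1/(-2) = -1/2)
(-42*23)*Q(2) = -42*23*(-1/2) = -966*(-1/2) = 483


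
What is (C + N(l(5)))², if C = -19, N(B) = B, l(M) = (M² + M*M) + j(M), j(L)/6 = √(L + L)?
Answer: 1321 + 372*√10 ≈ 2497.4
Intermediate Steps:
j(L) = 6*√2*√L (j(L) = 6*√(L + L) = 6*√(2*L) = 6*(√2*√L) = 6*√2*√L)
l(M) = 2*M² + 6*√2*√M (l(M) = (M² + M*M) + 6*√2*√M = (M² + M²) + 6*√2*√M = 2*M² + 6*√2*√M)
(C + N(l(5)))² = (-19 + (2*5² + 6*√2*√5))² = (-19 + (2*25 + 6*√10))² = (-19 + (50 + 6*√10))² = (31 + 6*√10)²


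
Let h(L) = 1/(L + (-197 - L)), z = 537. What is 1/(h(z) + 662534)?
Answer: 197/130519197 ≈ 1.5094e-6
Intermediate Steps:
h(L) = -1/197 (h(L) = 1/(-197) = -1/197)
1/(h(z) + 662534) = 1/(-1/197 + 662534) = 1/(130519197/197) = 197/130519197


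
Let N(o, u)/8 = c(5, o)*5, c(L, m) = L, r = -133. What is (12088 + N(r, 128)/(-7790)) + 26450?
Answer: 30021082/779 ≈ 38538.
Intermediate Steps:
N(o, u) = 200 (N(o, u) = 8*(5*5) = 8*25 = 200)
(12088 + N(r, 128)/(-7790)) + 26450 = (12088 + 200/(-7790)) + 26450 = (12088 + 200*(-1/7790)) + 26450 = (12088 - 20/779) + 26450 = 9416532/779 + 26450 = 30021082/779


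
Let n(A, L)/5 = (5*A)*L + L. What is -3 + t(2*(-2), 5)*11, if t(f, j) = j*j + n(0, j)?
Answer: 547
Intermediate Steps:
n(A, L) = 5*L + 25*A*L (n(A, L) = 5*((5*A)*L + L) = 5*(5*A*L + L) = 5*(L + 5*A*L) = 5*L + 25*A*L)
t(f, j) = j**2 + 5*j (t(f, j) = j*j + 5*j*(1 + 5*0) = j**2 + 5*j*(1 + 0) = j**2 + 5*j*1 = j**2 + 5*j)
-3 + t(2*(-2), 5)*11 = -3 + (5*(5 + 5))*11 = -3 + (5*10)*11 = -3 + 50*11 = -3 + 550 = 547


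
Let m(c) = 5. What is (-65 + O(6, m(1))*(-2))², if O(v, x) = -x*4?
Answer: 625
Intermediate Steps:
O(v, x) = -4*x
(-65 + O(6, m(1))*(-2))² = (-65 - 4*5*(-2))² = (-65 - 20*(-2))² = (-65 + 40)² = (-25)² = 625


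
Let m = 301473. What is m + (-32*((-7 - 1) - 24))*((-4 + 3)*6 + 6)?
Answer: 301473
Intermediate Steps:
m + (-32*((-7 - 1) - 24))*((-4 + 3)*6 + 6) = 301473 + (-32*((-7 - 1) - 24))*((-4 + 3)*6 + 6) = 301473 + (-32*(-8 - 24))*(-1*6 + 6) = 301473 + (-32*(-32))*(-6 + 6) = 301473 + 1024*0 = 301473 + 0 = 301473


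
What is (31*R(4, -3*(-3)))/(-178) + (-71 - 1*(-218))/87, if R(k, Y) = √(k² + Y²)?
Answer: 49/29 - 31*√97/178 ≈ -0.025595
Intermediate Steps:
R(k, Y) = √(Y² + k²)
(31*R(4, -3*(-3)))/(-178) + (-71 - 1*(-218))/87 = (31*√((-3*(-3))² + 4²))/(-178) + (-71 - 1*(-218))/87 = (31*√(9² + 16))*(-1/178) + (-71 + 218)*(1/87) = (31*√(81 + 16))*(-1/178) + 147*(1/87) = (31*√97)*(-1/178) + 49/29 = -31*√97/178 + 49/29 = 49/29 - 31*√97/178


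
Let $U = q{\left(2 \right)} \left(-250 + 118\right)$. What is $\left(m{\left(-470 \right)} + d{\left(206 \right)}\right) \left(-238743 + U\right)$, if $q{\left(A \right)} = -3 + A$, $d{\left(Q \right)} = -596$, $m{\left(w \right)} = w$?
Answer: $254359326$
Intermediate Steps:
$U = 132$ ($U = \left(-3 + 2\right) \left(-250 + 118\right) = \left(-1\right) \left(-132\right) = 132$)
$\left(m{\left(-470 \right)} + d{\left(206 \right)}\right) \left(-238743 + U\right) = \left(-470 - 596\right) \left(-238743 + 132\right) = \left(-1066\right) \left(-238611\right) = 254359326$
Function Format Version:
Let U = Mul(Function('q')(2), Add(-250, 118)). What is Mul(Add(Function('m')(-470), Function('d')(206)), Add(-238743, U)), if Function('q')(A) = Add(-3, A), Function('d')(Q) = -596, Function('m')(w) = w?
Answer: 254359326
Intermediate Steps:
U = 132 (U = Mul(Add(-3, 2), Add(-250, 118)) = Mul(-1, -132) = 132)
Mul(Add(Function('m')(-470), Function('d')(206)), Add(-238743, U)) = Mul(Add(-470, -596), Add(-238743, 132)) = Mul(-1066, -238611) = 254359326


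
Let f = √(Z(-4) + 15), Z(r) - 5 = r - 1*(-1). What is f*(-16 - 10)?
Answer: -26*√17 ≈ -107.20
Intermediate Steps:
Z(r) = 6 + r (Z(r) = 5 + (r - 1*(-1)) = 5 + (r + 1) = 5 + (1 + r) = 6 + r)
f = √17 (f = √((6 - 4) + 15) = √(2 + 15) = √17 ≈ 4.1231)
f*(-16 - 10) = √17*(-16 - 10) = √17*(-26) = -26*√17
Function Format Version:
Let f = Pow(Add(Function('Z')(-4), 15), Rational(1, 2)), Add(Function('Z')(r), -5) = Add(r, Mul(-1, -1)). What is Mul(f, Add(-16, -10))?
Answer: Mul(-26, Pow(17, Rational(1, 2))) ≈ -107.20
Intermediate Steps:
Function('Z')(r) = Add(6, r) (Function('Z')(r) = Add(5, Add(r, Mul(-1, -1))) = Add(5, Add(r, 1)) = Add(5, Add(1, r)) = Add(6, r))
f = Pow(17, Rational(1, 2)) (f = Pow(Add(Add(6, -4), 15), Rational(1, 2)) = Pow(Add(2, 15), Rational(1, 2)) = Pow(17, Rational(1, 2)) ≈ 4.1231)
Mul(f, Add(-16, -10)) = Mul(Pow(17, Rational(1, 2)), Add(-16, -10)) = Mul(Pow(17, Rational(1, 2)), -26) = Mul(-26, Pow(17, Rational(1, 2)))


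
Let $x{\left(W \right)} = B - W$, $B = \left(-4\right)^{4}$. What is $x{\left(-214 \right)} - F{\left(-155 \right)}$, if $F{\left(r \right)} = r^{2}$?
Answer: $-23555$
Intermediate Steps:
$B = 256$
$x{\left(W \right)} = 256 - W$
$x{\left(-214 \right)} - F{\left(-155 \right)} = \left(256 - -214\right) - \left(-155\right)^{2} = \left(256 + 214\right) - 24025 = 470 - 24025 = -23555$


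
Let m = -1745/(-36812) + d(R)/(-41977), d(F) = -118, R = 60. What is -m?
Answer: -77593681/1545257324 ≈ -0.050214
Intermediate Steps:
m = 77593681/1545257324 (m = -1745/(-36812) - 118/(-41977) = -1745*(-1/36812) - 118*(-1/41977) = 1745/36812 + 118/41977 = 77593681/1545257324 ≈ 0.050214)
-m = -1*77593681/1545257324 = -77593681/1545257324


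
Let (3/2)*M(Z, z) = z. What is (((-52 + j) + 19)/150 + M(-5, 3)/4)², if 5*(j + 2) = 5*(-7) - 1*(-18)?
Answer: 3721/62500 ≈ 0.059536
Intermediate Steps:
M(Z, z) = 2*z/3
j = -27/5 (j = -2 + (5*(-7) - 1*(-18))/5 = -2 + (-35 + 18)/5 = -2 + (⅕)*(-17) = -2 - 17/5 = -27/5 ≈ -5.4000)
(((-52 + j) + 19)/150 + M(-5, 3)/4)² = (((-52 - 27/5) + 19)/150 + ((⅔)*3)/4)² = ((-287/5 + 19)*(1/150) + 2*(¼))² = (-192/5*1/150 + ½)² = (-32/125 + ½)² = (61/250)² = 3721/62500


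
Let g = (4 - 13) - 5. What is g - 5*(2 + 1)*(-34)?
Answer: 496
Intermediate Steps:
g = -14 (g = -9 - 5 = -14)
g - 5*(2 + 1)*(-34) = -14 - 5*(2 + 1)*(-34) = -14 - 5*3*(-34) = -14 - 15*(-34) = -14 + 510 = 496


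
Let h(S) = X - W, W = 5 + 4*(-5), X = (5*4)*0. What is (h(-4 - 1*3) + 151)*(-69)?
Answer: -11454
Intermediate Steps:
X = 0 (X = 20*0 = 0)
W = -15 (W = 5 - 20 = -15)
h(S) = 15 (h(S) = 0 - 1*(-15) = 0 + 15 = 15)
(h(-4 - 1*3) + 151)*(-69) = (15 + 151)*(-69) = 166*(-69) = -11454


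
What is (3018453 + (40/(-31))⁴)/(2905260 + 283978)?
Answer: 2787607293013/2945328266998 ≈ 0.94645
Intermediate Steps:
(3018453 + (40/(-31))⁴)/(2905260 + 283978) = (3018453 + (40*(-1/31))⁴)/3189238 = (3018453 + (-40/31)⁴)*(1/3189238) = (3018453 + 2560000/923521)*(1/3189238) = (2787607293013/923521)*(1/3189238) = 2787607293013/2945328266998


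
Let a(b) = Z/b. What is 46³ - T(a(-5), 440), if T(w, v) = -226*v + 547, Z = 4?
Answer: 196229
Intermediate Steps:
a(b) = 4/b
T(w, v) = 547 - 226*v
46³ - T(a(-5), 440) = 46³ - (547 - 226*440) = 97336 - (547 - 99440) = 97336 - 1*(-98893) = 97336 + 98893 = 196229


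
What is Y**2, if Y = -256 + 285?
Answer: 841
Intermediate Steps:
Y = 29
Y**2 = 29**2 = 841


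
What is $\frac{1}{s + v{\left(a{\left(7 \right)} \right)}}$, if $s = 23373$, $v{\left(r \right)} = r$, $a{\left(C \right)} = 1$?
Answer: $\frac{1}{23374} \approx 4.2783 \cdot 10^{-5}$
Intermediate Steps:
$\frac{1}{s + v{\left(a{\left(7 \right)} \right)}} = \frac{1}{23373 + 1} = \frac{1}{23374}$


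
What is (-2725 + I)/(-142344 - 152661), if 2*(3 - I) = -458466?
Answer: -226511/295005 ≈ -0.76782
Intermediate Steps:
I = 229236 (I = 3 - 1/2*(-458466) = 3 + 229233 = 229236)
(-2725 + I)/(-142344 - 152661) = (-2725 + 229236)/(-142344 - 152661) = 226511/(-295005) = 226511*(-1/295005) = -226511/295005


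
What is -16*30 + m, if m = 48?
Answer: -432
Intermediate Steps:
-16*30 + m = -16*30 + 48 = -480 + 48 = -432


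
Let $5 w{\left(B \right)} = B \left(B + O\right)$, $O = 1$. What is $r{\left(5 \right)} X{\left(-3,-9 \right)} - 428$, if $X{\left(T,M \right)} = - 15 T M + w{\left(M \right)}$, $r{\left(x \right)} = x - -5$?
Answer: $-4334$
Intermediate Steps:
$w{\left(B \right)} = \frac{B \left(1 + B\right)}{5}$ ($w{\left(B \right)} = \frac{B \left(B + 1\right)}{5} = \frac{B \left(1 + B\right)}{5}$)
$r{\left(x \right)} = 5 + x$ ($r{\left(x \right)} = x + 5 = 5 + x$)
$X{\left(T,M \right)} = - 15 M T + \frac{M \left(1 + M\right)}{5}$ ($X{\left(T,M \right)} = - 15 T M + \frac{M \left(1 + M\right)}{5} = - 15 M T + \frac{M \left(1 + M\right)}{5}$)
$r{\left(5 \right)} X{\left(-3,-9 \right)} - 428 = \left(5 + 5\right) \frac{1}{5} \left(-9\right) \left(1 - 9 - -225\right) - 428 = 10 \cdot \frac{1}{5} \left(-9\right) \left(1 - 9 + 225\right) - 428 = 10 \cdot \frac{1}{5} \left(-9\right) 217 - 428 = 10 \left(- \frac{1953}{5}\right) - 428 = -3906 - 428 = -4334$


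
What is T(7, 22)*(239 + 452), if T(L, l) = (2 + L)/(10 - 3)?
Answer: 6219/7 ≈ 888.43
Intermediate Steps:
T(L, l) = 2/7 + L/7 (T(L, l) = (2 + L)/7 = (2 + L)*(⅐) = 2/7 + L/7)
T(7, 22)*(239 + 452) = (2/7 + (⅐)*7)*(239 + 452) = (2/7 + 1)*691 = (9/7)*691 = 6219/7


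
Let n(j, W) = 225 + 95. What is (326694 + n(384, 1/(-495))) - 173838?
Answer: 153176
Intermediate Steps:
n(j, W) = 320
(326694 + n(384, 1/(-495))) - 173838 = (326694 + 320) - 173838 = 327014 - 173838 = 153176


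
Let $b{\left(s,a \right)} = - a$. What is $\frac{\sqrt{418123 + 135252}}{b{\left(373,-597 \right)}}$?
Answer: $\frac{5 \sqrt{22135}}{597} \approx 1.246$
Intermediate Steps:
$\frac{\sqrt{418123 + 135252}}{b{\left(373,-597 \right)}} = \frac{\sqrt{418123 + 135252}}{\left(-1\right) \left(-597\right)} = \frac{\sqrt{553375}}{597} = 5 \sqrt{22135} \cdot \frac{1}{597} = \frac{5 \sqrt{22135}}{597}$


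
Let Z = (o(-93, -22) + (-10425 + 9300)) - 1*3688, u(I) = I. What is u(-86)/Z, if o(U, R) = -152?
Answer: 86/4965 ≈ 0.017321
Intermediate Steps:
Z = -4965 (Z = (-152 + (-10425 + 9300)) - 1*3688 = (-152 - 1125) - 3688 = -1277 - 3688 = -4965)
u(-86)/Z = -86/(-4965) = -86*(-1/4965) = 86/4965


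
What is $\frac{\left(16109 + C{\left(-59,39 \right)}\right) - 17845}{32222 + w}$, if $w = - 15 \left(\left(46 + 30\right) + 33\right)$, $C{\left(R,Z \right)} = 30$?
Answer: $- \frac{1706}{30587} \approx -0.055775$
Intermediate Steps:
$w = -1635$ ($w = - 15 \left(76 + 33\right) = \left(-15\right) 109 = -1635$)
$\frac{\left(16109 + C{\left(-59,39 \right)}\right) - 17845}{32222 + w} = \frac{\left(16109 + 30\right) - 17845}{32222 - 1635} = \frac{16139 - 17845}{30587} = \left(-1706\right) \frac{1}{30587} = - \frac{1706}{30587}$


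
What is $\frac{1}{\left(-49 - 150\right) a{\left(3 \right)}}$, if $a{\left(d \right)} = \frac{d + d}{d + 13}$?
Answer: $- \frac{8}{597} \approx -0.0134$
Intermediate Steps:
$a{\left(d \right)} = \frac{2 d}{13 + d}$
$\frac{1}{\left(-49 - 150\right) a{\left(3 \right)}} = \frac{1}{\left(-49 - 150\right) 2 \cdot 3 \frac{1}{13 + 3}} = \frac{1}{\left(-199\right) 2 \cdot 3 \cdot \frac{1}{16}} = \frac{1}{\left(-199\right) \frac{3}{8}} = \frac{1}{- \frac{597}{8}} = - \frac{8}{597}$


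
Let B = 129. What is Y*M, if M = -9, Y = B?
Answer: -1161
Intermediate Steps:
Y = 129
Y*M = 129*(-9) = -1161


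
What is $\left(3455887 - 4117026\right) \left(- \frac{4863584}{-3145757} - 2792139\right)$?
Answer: $\frac{5807038997408127821}{3145757} \approx 1.846 \cdot 10^{12}$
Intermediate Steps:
$\left(3455887 - 4117026\right) \left(- \frac{4863584}{-3145757} - 2792139\right) = - 661139 \left(\left(-4863584\right) \left(- \frac{1}{3145757}\right) - 2792139\right) = - 661139 \left(\frac{4863584}{3145757} - 2792139\right) = \left(-661139\right) \left(- \frac{8783385940639}{3145757}\right) = \frac{5807038997408127821}{3145757}$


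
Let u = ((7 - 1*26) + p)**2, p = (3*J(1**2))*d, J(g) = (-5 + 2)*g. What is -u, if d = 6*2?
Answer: -16129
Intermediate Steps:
d = 12
J(g) = -3*g
p = -108 (p = (3*(-3*1**2))*12 = (3*(-3*1))*12 = (3*(-3))*12 = -9*12 = -108)
u = 16129 (u = ((7 - 1*26) - 108)**2 = ((7 - 26) - 108)**2 = (-19 - 108)**2 = (-127)**2 = 16129)
-u = -1*16129 = -16129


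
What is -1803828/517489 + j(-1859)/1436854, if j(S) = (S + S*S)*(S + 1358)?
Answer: -449044225623435/371778069803 ≈ -1207.8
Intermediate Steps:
j(S) = (1358 + S)*(S + S²) (j(S) = (S + S²)*(1358 + S) = (1358 + S)*(S + S²))
-1803828/517489 + j(-1859)/1436854 = -1803828/517489 - 1859*(1358 + (-1859)² + 1359*(-1859))/1436854 = -1803828*1/517489 - 1859*(1358 + 3455881 - 2526381)*(1/1436854) = -1803828/517489 - 1859*930858*(1/1436854) = -1803828/517489 - 1730465022*1/1436854 = -1803828/517489 - 865232511/718427 = -449044225623435/371778069803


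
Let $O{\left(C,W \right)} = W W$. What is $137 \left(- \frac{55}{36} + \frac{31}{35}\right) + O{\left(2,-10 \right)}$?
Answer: $\frac{15167}{1260} \approx 12.037$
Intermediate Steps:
$O{\left(C,W \right)} = W^{2}$
$137 \left(- \frac{55}{36} + \frac{31}{35}\right) + O{\left(2,-10 \right)} = 137 \left(- \frac{55}{36} + \frac{31}{35}\right) + \left(-10\right)^{2} = 137 \left(\left(-55\right) \frac{1}{36} + 31 \cdot \frac{1}{35}\right) + 100 = 137 \left(- \frac{55}{36} + \frac{31}{35}\right) + 100 = 137 \left(- \frac{809}{1260}\right) + 100 = - \frac{110833}{1260} + 100 = \frac{15167}{1260}$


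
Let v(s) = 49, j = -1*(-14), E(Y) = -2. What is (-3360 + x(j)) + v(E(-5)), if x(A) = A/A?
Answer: -3310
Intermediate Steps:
j = 14
x(A) = 1
(-3360 + x(j)) + v(E(-5)) = (-3360 + 1) + 49 = -3359 + 49 = -3310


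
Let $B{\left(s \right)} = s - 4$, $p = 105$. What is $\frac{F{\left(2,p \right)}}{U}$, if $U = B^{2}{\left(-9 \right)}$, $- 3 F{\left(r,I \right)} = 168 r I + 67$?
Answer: $- \frac{2719}{39} \approx -69.718$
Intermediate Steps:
$B{\left(s \right)} = -4 + s$ ($B{\left(s \right)} = s - 4 = -4 + s$)
$F{\left(r,I \right)} = - \frac{67}{3} - 56 I r$ ($F{\left(r,I \right)} = - \frac{168 r I + 67}{3} = - \frac{168 I r + 67}{3} = - \frac{67 + 168 I r}{3} = - \frac{67}{3} - 56 I r$)
$U = 169$ ($U = \left(-4 - 9\right)^{2} = \left(-13\right)^{2} = 169$)
$\frac{F{\left(2,p \right)}}{U} = \frac{- \frac{67}{3} - 5880 \cdot 2}{169} = \left(- \frac{67}{3} - 11760\right) \frac{1}{169} = \left(- \frac{35347}{3}\right) \frac{1}{169} = - \frac{2719}{39}$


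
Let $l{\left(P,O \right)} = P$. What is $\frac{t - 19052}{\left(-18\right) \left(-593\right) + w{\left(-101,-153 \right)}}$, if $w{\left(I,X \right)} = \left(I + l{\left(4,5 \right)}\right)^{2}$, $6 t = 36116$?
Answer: $- \frac{39098}{60249} \approx -0.64894$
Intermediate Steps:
$t = \frac{18058}{3}$ ($t = \frac{1}{6} \cdot 36116 = \frac{18058}{3} \approx 6019.3$)
$w{\left(I,X \right)} = \left(4 + I\right)^{2}$ ($w{\left(I,X \right)} = \left(I + 4\right)^{2} = \left(4 + I\right)^{2}$)
$\frac{t - 19052}{\left(-18\right) \left(-593\right) + w{\left(-101,-153 \right)}} = \frac{\frac{18058}{3} - 19052}{\left(-18\right) \left(-593\right) + \left(4 - 101\right)^{2}} = - \frac{39098}{3 \left(10674 + \left(-97\right)^{2}\right)} = - \frac{39098}{3 \left(10674 + 9409\right)} = - \frac{39098}{3 \cdot 20083} = \left(- \frac{39098}{3}\right) \frac{1}{20083} = - \frac{39098}{60249}$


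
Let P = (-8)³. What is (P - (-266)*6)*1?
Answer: 1084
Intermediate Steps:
P = -512
(P - (-266)*6)*1 = (-512 - (-266)*6)*1 = (-512 - 1*(-1596))*1 = (-512 + 1596)*1 = 1084*1 = 1084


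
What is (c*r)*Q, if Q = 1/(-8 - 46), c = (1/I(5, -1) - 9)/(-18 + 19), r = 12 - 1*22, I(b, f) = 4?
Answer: -175/108 ≈ -1.6204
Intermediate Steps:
r = -10 (r = 12 - 22 = -10)
c = -35/4 (c = (1/4 - 9)/(-18 + 19) = (¼ - 9)/1 = -35/4*1 = -35/4 ≈ -8.7500)
Q = -1/54 (Q = 1/(-54) = -1/54 ≈ -0.018519)
(c*r)*Q = -35/4*(-10)*(-1/54) = (175/2)*(-1/54) = -175/108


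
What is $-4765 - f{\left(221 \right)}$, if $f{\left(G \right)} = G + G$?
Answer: $-5207$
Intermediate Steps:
$f{\left(G \right)} = 2 G$
$-4765 - f{\left(221 \right)} = -4765 - 2 \cdot 221 = -4765 - 442 = -5207$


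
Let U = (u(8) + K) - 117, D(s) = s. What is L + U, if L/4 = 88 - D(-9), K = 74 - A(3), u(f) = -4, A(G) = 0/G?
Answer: 341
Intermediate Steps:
A(G) = 0
K = 74 (K = 74 - 1*0 = 74 + 0 = 74)
L = 388 (L = 4*(88 - 1*(-9)) = 4*(88 + 9) = 4*97 = 388)
U = -47 (U = (-4 + 74) - 117 = 70 - 117 = -47)
L + U = 388 - 47 = 341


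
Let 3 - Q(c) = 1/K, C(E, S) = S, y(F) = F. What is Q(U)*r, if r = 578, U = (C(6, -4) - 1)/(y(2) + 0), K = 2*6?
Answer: 10115/6 ≈ 1685.8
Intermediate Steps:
K = 12
U = -5/2 (U = (-4 - 1)/(2 + 0) = -5/2 ≈ -2.5000)
Q(c) = 35/12 (Q(c) = 3 - 1/12 = 35/12)
Q(U)*r = (35/12)*578 = 10115/6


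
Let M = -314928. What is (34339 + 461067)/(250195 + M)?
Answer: -26074/3407 ≈ -7.6531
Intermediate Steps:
(34339 + 461067)/(250195 + M) = (34339 + 461067)/(250195 - 314928) = 495406/(-64733) = 495406*(-1/64733) = -26074/3407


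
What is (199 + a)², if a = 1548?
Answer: 3052009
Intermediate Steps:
(199 + a)² = (199 + 1548)² = 1747² = 3052009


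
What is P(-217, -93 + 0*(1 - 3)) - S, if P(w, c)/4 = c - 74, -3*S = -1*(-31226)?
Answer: 29222/3 ≈ 9740.7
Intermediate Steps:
S = -31226/3 (S = -(-1)*(-31226)/3 = -1/3*31226 = -31226/3 ≈ -10409.)
P(w, c) = -296 + 4*c (P(w, c) = 4*(c - 74) = 4*(-74 + c) = -296 + 4*c)
P(-217, -93 + 0*(1 - 3)) - S = (-296 + 4*(-93 + 0*(1 - 3))) - 1*(-31226/3) = (-296 + 4*(-93 + 0*(-2))) + 31226/3 = (-296 + 4*(-93 + 0)) + 31226/3 = (-296 + 4*(-93)) + 31226/3 = (-296 - 372) + 31226/3 = -668 + 31226/3 = 29222/3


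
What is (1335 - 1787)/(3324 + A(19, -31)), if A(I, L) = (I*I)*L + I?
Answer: 113/1962 ≈ 0.057594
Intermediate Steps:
A(I, L) = I + L*I² (A(I, L) = I²*L + I = L*I² + I = I + L*I²)
(1335 - 1787)/(3324 + A(19, -31)) = (1335 - 1787)/(3324 + 19*(1 + 19*(-31))) = -452/(3324 + 19*(1 - 589)) = -452/(3324 + 19*(-588)) = -452/(3324 - 11172) = -452/(-7848) = -452*(-1/7848) = 113/1962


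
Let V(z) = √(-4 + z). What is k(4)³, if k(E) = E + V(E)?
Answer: 64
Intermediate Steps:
k(E) = E + √(-4 + E)
k(4)³ = (4 + √(-4 + 4))³ = (4 + √0)³ = (4 + 0)³ = 4³ = 64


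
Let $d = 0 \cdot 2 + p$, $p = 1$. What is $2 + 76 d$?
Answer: $78$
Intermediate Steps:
$d = 1$ ($d = 0 \cdot 2 + 1 = 0 + 1 = 1$)
$2 + 76 d = 2 + 76 \cdot 1 = 2 + 76 = 78$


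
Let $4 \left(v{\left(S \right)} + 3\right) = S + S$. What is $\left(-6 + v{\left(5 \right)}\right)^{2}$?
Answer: $\frac{169}{4} \approx 42.25$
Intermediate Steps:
$v{\left(S \right)} = -3 + \frac{S}{2}$ ($v{\left(S \right)} = -3 + \frac{S + S}{4} = -3 + \frac{2 S}{4} = -3 + \frac{S}{2}$)
$\left(-6 + v{\left(5 \right)}\right)^{2} = \left(-6 + \left(-3 + \frac{1}{2} \cdot 5\right)\right)^{2} = \left(-6 + \left(-3 + \frac{5}{2}\right)\right)^{2} = \left(-6 - \frac{1}{2}\right)^{2} = \left(- \frac{13}{2}\right)^{2} = \frac{169}{4}$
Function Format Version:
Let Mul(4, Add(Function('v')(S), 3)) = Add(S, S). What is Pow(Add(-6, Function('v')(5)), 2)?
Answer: Rational(169, 4) ≈ 42.250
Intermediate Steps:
Function('v')(S) = Add(-3, Mul(Rational(1, 2), S)) (Function('v')(S) = Add(-3, Mul(Rational(1, 4), Add(S, S))) = Add(-3, Mul(Rational(1, 4), Mul(2, S))) = Add(-3, Mul(Rational(1, 2), S)))
Pow(Add(-6, Function('v')(5)), 2) = Pow(Add(-6, Add(-3, Mul(Rational(1, 2), 5))), 2) = Pow(Add(-6, Add(-3, Rational(5, 2))), 2) = Pow(Add(-6, Rational(-1, 2)), 2) = Pow(Rational(-13, 2), 2) = Rational(169, 4)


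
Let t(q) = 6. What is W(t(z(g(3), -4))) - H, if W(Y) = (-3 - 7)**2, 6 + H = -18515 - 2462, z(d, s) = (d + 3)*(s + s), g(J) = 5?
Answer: 21083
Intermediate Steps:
z(d, s) = 2*s*(3 + d) (z(d, s) = (3 + d)*(2*s) = 2*s*(3 + d))
H = -20983 (H = -6 + (-18515 - 2462) = -6 - 20977 = -20983)
W(Y) = 100 (W(Y) = (-10)**2 = 100)
W(t(z(g(3), -4))) - H = 100 - 1*(-20983) = 100 + 20983 = 21083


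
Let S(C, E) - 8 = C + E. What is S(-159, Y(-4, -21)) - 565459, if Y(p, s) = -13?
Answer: -565623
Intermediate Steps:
S(C, E) = 8 + C + E (S(C, E) = 8 + (C + E) = 8 + C + E)
S(-159, Y(-4, -21)) - 565459 = (8 - 159 - 13) - 565459 = -164 - 565459 = -565623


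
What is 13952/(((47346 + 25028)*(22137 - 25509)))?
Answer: -1744/30505641 ≈ -5.7170e-5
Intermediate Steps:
13952/(((47346 + 25028)*(22137 - 25509))) = 13952/((72374*(-3372))) = 13952/(-244045128) = 13952*(-1/244045128) = -1744/30505641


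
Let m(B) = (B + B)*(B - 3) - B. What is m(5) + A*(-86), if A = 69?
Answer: -5919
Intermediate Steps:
m(B) = -B + 2*B*(-3 + B) (m(B) = (2*B)*(-3 + B) - B = 2*B*(-3 + B) - B = -B + 2*B*(-3 + B))
m(5) + A*(-86) = 5*(-7 + 2*5) + 69*(-86) = 5*(-7 + 10) - 5934 = 5*3 - 5934 = 15 - 5934 = -5919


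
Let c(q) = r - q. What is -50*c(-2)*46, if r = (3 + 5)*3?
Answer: -59800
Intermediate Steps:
r = 24 (r = 8*3 = 24)
c(q) = 24 - q
-50*c(-2)*46 = -50*(24 - 1*(-2))*46 = -50*(24 + 2)*46 = -50*26*46 = -1300*46 = -59800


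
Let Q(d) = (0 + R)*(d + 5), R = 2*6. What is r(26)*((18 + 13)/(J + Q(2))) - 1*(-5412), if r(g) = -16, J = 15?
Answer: 535292/99 ≈ 5407.0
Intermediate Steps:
R = 12
Q(d) = 60 + 12*d (Q(d) = (0 + 12)*(d + 5) = 12*(5 + d) = 60 + 12*d)
r(26)*((18 + 13)/(J + Q(2))) - 1*(-5412) = -16*(18 + 13)/(15 + (60 + 12*2)) - 1*(-5412) = -496/(15 + (60 + 24)) + 5412 = -496/(15 + 84) + 5412 = -496/99 + 5412 = 535292/99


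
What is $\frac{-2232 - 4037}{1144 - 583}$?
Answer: $- \frac{6269}{561} \approx -11.175$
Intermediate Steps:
$\frac{-2232 - 4037}{1144 - 583} = - \frac{6269}{1144 - 583} = - \frac{6269}{561}$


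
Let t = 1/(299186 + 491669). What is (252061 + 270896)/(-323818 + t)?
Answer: -137861052745/85364361463 ≈ -1.6150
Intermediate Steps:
t = 1/790855 ≈ 1.2645e-6
(252061 + 270896)/(-323818 + t) = (252061 + 270896)/(-323818 + 1/790855) = 522957/(-256093084389/790855) = 522957*(-790855/256093084389) = -137861052745/85364361463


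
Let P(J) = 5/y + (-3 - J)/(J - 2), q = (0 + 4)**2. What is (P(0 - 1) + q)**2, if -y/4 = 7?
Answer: 1918225/7056 ≈ 271.86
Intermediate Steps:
y = -28 (y = -4*7 = -28)
q = 16 (q = 4**2 = 16)
P(J) = -5/28 + (-3 - J)/(-2 + J) (P(J) = 5/(-28) + (-3 - J)/(J - 2) = 5*(-1/28) + (-3 - J)/(-2 + J) = -5/28 + (-3 - J)/(-2 + J))
(P(0 - 1) + q)**2 = ((-74 - 33*(0 - 1))/(28*(-2 + (0 - 1))) + 16)**2 = ((-74 - 33*(-1))/(28*(-2 - 1)) + 16)**2 = ((1/28)*(-74 + 33)/(-3) + 16)**2 = ((1/28)*(-1/3)*(-41) + 16)**2 = (41/84 + 16)**2 = (1385/84)**2 = 1918225/7056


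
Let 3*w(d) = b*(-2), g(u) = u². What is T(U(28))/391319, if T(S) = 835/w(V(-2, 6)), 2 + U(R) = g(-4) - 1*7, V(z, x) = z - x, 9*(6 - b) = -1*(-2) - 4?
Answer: -22545/43827728 ≈ -0.00051440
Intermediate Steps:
b = 56/9 (b = 6 - (-1*(-2) - 4)/9 = 6 - (2 - 4)/9 = 6 - ⅑*(-2) = 6 + 2/9 = 56/9 ≈ 6.2222)
w(d) = -112/27 (w(d) = ((56/9)*(-2))/3 = (⅓)*(-112/9) = -112/27)
U(R) = 7 (U(R) = -2 + ((-4)² - 1*7) = -2 + (16 - 7) = -2 + 9 = 7)
T(S) = -22545/112 (T(S) = 835/(-112/27) = 835*(-27/112) = -22545/112)
T(U(28))/391319 = -22545/112/391319 = -22545/112*1/391319 = -22545/43827728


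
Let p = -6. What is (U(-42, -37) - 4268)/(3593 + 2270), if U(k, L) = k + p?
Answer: -332/451 ≈ -0.73614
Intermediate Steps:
U(k, L) = -6 + k (U(k, L) = k - 6 = -6 + k)
(U(-42, -37) - 4268)/(3593 + 2270) = ((-6 - 42) - 4268)/(3593 + 2270) = (-48 - 4268)/5863 = -4316*1/5863 = -332/451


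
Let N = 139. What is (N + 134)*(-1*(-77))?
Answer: 21021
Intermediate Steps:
(N + 134)*(-1*(-77)) = (139 + 134)*(-1*(-77)) = 273*77 = 21021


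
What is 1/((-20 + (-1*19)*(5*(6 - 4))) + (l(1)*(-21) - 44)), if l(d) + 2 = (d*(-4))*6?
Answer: 1/292 ≈ 0.0034247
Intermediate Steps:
l(d) = -2 - 24*d (l(d) = -2 + (d*(-4))*6 = -2 - 4*d*6 = -2 - 24*d)
1/((-20 + (-1*19)*(5*(6 - 4))) + (l(1)*(-21) - 44)) = 1/((-20 + (-1*19)*(5*(6 - 4))) + ((-2 - 24*1)*(-21) - 44)) = 1/((-20 - 95*2) + ((-2 - 24)*(-21) - 44)) = 1/((-20 - 19*10) + (-26*(-21) - 44)) = 1/((-20 - 190) + (546 - 44)) = 1/(-210 + 502) = 1/292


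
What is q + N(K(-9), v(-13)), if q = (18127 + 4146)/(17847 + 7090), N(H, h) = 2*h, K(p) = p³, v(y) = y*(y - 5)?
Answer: 11692789/24937 ≈ 468.89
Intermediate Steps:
v(y) = y*(-5 + y)
q = 22273/24937 ≈ 0.89317
q + N(K(-9), v(-13)) = 22273/24937 + 2*(-13*(-5 - 13)) = 22273/24937 + 2*(-13*(-18)) = 22273/24937 + 2*234 = 22273/24937 + 468 = 11692789/24937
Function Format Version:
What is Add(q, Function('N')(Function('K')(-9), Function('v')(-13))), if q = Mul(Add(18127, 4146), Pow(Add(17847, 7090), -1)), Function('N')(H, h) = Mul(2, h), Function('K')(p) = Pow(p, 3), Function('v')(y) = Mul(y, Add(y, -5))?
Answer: Rational(11692789, 24937) ≈ 468.89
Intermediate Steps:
Function('v')(y) = Mul(y, Add(-5, y))
q = Rational(22273, 24937) (q = Mul(22273, Pow(24937, -1)) = Mul(22273, Rational(1, 24937)) = Rational(22273, 24937) ≈ 0.89317)
Add(q, Function('N')(Function('K')(-9), Function('v')(-13))) = Add(Rational(22273, 24937), Mul(2, Mul(-13, Add(-5, -13)))) = Add(Rational(22273, 24937), Mul(2, Mul(-13, -18))) = Add(Rational(22273, 24937), Mul(2, 234)) = Add(Rational(22273, 24937), 468) = Rational(11692789, 24937)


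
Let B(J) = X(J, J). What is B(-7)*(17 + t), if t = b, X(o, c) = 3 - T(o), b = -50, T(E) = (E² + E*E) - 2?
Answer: 3069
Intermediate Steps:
T(E) = -2 + 2*E² (T(E) = (E² + E²) - 2 = 2*E² - 2 = -2 + 2*E²)
X(o, c) = 5 - 2*o² (X(o, c) = 3 - (-2 + 2*o²) = 3 + (2 - 2*o²) = 5 - 2*o²)
B(J) = 5 - 2*J²
t = -50
B(-7)*(17 + t) = (5 - 2*(-7)²)*(17 - 50) = (5 - 2*49)*(-33) = (5 - 98)*(-33) = -93*(-33) = 3069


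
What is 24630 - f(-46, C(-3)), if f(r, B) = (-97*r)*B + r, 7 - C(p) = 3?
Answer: 6828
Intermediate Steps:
C(p) = 4 (C(p) = 7 - 1*3 = 7 - 3 = 4)
f(r, B) = r - 97*B*r (f(r, B) = -97*B*r + r = r - 97*B*r)
24630 - f(-46, C(-3)) = 24630 - (-46)*(1 - 97*4) = 24630 - (-46)*(1 - 388) = 24630 - (-46)*(-387) = 24630 - 1*17802 = 24630 - 17802 = 6828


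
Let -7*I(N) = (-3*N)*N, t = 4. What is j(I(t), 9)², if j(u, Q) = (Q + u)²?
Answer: 151807041/2401 ≈ 63227.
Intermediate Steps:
I(N) = 3*N²/7 (I(N) = -(-3*N)*N/7 = -(-3)*N²/7 = 3*N²/7)
j(I(t), 9)² = ((9 + (3/7)*4²)²)² = ((9 + (3/7)*16)²)² = ((9 + 48/7)²)² = ((111/7)²)² = (12321/49)² = 151807041/2401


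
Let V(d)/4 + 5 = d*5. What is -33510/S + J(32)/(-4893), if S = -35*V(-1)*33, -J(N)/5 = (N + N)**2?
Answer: 3724817/1076460 ≈ 3.4602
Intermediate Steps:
J(N) = -20*N**2 (J(N) = -5*(N + N)**2 = -5*4*N**2 = -20*N**2)
V(d) = -20 + 20*d (V(d) = -20 + 4*(d*5) = -20 + 4*(5*d) = -20 + 20*d)
S = 46200 (S = -35*(-20 + 20*(-1))*33 = -35*(-20 - 20)*33 = -35*(-40)*33 = 1400*33 = 46200)
-33510/S + J(32)/(-4893) = -33510/46200 - 20*32**2/(-4893) = -33510*1/46200 - 20*1024*(-1/4893) = -1117/1540 - 20480*(-1/4893) = -1117/1540 + 20480/4893 = 3724817/1076460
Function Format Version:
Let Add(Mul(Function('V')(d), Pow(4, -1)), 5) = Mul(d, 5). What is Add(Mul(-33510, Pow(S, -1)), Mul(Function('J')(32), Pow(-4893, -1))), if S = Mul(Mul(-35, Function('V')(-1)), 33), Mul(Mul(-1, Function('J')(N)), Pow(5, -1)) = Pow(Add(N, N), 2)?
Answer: Rational(3724817, 1076460) ≈ 3.4602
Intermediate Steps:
Function('J')(N) = Mul(-20, Pow(N, 2)) (Function('J')(N) = Mul(-5, Pow(Add(N, N), 2)) = Mul(-5, Pow(Mul(2, N), 2)) = Mul(-5, Mul(4, Pow(N, 2))) = Mul(-20, Pow(N, 2)))
Function('V')(d) = Add(-20, Mul(20, d)) (Function('V')(d) = Add(-20, Mul(4, Mul(d, 5))) = Add(-20, Mul(4, Mul(5, d))) = Add(-20, Mul(20, d)))
S = 46200 (S = Mul(Mul(-35, Add(-20, Mul(20, -1))), 33) = Mul(Mul(-35, Add(-20, -20)), 33) = Mul(Mul(-35, -40), 33) = Mul(1400, 33) = 46200)
Add(Mul(-33510, Pow(S, -1)), Mul(Function('J')(32), Pow(-4893, -1))) = Add(Mul(-33510, Pow(46200, -1)), Mul(Mul(-20, Pow(32, 2)), Pow(-4893, -1))) = Add(Mul(-33510, Rational(1, 46200)), Mul(Mul(-20, 1024), Rational(-1, 4893))) = Add(Rational(-1117, 1540), Mul(-20480, Rational(-1, 4893))) = Add(Rational(-1117, 1540), Rational(20480, 4893)) = Rational(3724817, 1076460)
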